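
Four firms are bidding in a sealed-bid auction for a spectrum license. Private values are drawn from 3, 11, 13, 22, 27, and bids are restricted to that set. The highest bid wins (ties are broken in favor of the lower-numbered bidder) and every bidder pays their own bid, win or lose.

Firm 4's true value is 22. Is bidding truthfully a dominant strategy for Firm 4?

Consider the case where Firm 1 bids 3, Firm 2 bids 3 and Firm 3 bids 3.
Truthful bid 22: wins, pays 22, utility 22 - 22 = 0.
Bid 11 instead: wins, pays 11, utility 22 - 11 = 11.
Since 11 > 0, bidding 11 is strictly better here, so truthful bidding is not dominant.

No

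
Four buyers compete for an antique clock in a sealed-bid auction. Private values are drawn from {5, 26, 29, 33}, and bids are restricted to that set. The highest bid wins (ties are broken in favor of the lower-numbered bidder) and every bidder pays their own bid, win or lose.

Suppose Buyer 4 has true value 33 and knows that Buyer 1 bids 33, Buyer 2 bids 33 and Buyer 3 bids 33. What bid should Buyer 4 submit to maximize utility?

Bid 5: loses but pays 5, utility -5.
Bid 26: loses but pays 26, utility -26.
Bid 29: loses but pays 29, utility -29.
Bid 33: loses but pays 33, utility -33.
The best choice is 5 with utility -5.

5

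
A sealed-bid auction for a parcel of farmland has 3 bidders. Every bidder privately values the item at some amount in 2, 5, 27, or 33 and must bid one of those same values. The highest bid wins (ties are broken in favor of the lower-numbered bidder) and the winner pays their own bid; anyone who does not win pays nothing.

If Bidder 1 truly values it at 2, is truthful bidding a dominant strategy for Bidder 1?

Check each profile of the others' bids and compare truth against every alternative bid.
Others bid (2, 2): truth gives 0, best alternative gives -3.
Others bid (2, 5): truth gives 0, best alternative gives -3.
Others bid (5, 2): truth gives 0, best alternative gives -3.
Others bid (5, 5): truth gives 0, best alternative gives -3.
Others bid (2, 27): truth gives 0, best alternative gives 0.
Others bid (2, 33): truth gives 0, best alternative gives 0.
(Remaining 10 profiles checked similarly; truth is weakly best in each.)
In every case the truthful bid is at least as good as any alternative, so it is a dominant strategy.

Yes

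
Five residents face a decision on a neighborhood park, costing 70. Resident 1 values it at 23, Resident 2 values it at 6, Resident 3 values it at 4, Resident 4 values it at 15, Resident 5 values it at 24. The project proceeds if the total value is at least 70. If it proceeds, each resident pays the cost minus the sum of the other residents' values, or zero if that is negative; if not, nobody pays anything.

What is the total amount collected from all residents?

62

Total value 72 ≥ cost 70, so it is built.
Resident 1: others sum to 49; max(0, 70 - 49) = 21.
Resident 2: others sum to 66; max(0, 70 - 66) = 4.
Resident 3: others sum to 68; max(0, 70 - 68) = 2.
Resident 4: others sum to 57; max(0, 70 - 57) = 13.
Resident 5: others sum to 48; max(0, 70 - 48) = 22.
Total collected = 21 + 4 + 2 + 13 + 22 = 62.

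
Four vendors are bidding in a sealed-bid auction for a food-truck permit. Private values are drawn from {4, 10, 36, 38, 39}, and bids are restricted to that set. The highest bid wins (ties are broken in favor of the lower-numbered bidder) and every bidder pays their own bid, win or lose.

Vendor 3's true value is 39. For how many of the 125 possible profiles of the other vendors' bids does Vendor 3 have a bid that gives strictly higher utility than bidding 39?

81

Others bid (4, 4, 4): truth gives 0; bid 10 gives 29 > 0. Violating.
Others bid (4, 4, 10): truth gives 0; bid 10 gives 29 > 0. Violating.
Others bid (4, 4, 36): truth gives 0; bid 36 gives 3 > 0. Violating.
Others bid (4, 4, 38): truth gives 0; bid 38 gives 1 > 0. Violating.
Others bid (4, 4, 39): truth gives 0; no alternative beats it.
Others bid (4, 10, 39): truth gives 0; no alternative beats it.
(Checking all 125 profiles: 81 have a profitable deviation, 44 do not.)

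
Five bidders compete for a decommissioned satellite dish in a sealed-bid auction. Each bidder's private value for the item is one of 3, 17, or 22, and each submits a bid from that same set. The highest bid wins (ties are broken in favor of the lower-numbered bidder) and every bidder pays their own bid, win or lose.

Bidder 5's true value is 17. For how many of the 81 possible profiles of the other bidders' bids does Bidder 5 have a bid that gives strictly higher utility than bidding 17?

Others bid (3, 3, 3, 17): truth gives -17; bid 3 gives -3 > -17. Violating.
Others bid (3, 3, 3, 22): truth gives -17; bid 3 gives -3 > -17. Violating.
Others bid (3, 3, 17, 3): truth gives -17; bid 3 gives -3 > -17. Violating.
Others bid (3, 3, 17, 17): truth gives -17; bid 3 gives -3 > -17. Violating.
Others bid (3, 3, 3, 3): truth gives 0; no alternative beats it.
(Checking all 81 profiles: 80 have a profitable deviation, 1 does not.)

80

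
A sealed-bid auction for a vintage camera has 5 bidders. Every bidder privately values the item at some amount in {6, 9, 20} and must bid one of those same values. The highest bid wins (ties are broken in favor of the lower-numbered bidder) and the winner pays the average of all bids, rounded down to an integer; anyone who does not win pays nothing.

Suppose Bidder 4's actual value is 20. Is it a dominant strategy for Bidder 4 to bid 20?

No

Consider the case where Bidder 1 bids 6, Bidder 2 bids 6, Bidder 3 bids 6 and Bidder 5 bids 6.
Truthful bid 20: wins, pays 8, utility 20 - 8 = 12.
Bid 9 instead: wins, pays 6, utility 20 - 6 = 14.
Since 14 > 12, bidding 9 is strictly better here, so truthful bidding is not dominant.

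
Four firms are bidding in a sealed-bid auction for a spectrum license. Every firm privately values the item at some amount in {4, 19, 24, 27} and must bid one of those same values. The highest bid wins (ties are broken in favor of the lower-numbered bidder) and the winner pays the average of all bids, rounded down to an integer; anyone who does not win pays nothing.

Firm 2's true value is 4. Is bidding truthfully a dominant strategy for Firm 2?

Check each profile of the others' bids and compare truth against every alternative bid.
Others bid (4, 19, 19): truth gives 0, best alternative gives -11.
Others bid (4, 4, 19): truth gives 0, best alternative gives -7.
Others bid (4, 19, 4): truth gives 0, best alternative gives -7.
Others bid (4, 4, 4): truth gives 0, best alternative gives -3.
Others bid (4, 4, 24): truth gives 0, best alternative gives 0.
Others bid (4, 4, 27): truth gives 0, best alternative gives 0.
(Remaining 58 profiles checked similarly; truth is weakly best in each.)
In every case the truthful bid is at least as good as any alternative, so it is a dominant strategy.

Yes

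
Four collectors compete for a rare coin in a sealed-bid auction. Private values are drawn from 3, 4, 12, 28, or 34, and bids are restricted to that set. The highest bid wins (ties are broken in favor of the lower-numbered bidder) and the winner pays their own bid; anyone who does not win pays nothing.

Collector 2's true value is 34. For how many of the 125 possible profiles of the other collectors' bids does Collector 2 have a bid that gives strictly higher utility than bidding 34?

Others bid (3, 3, 3): truth gives 0; bid 4 gives 30 > 0. Violating.
Others bid (3, 3, 4): truth gives 0; bid 4 gives 30 > 0. Violating.
Others bid (3, 3, 12): truth gives 0; bid 12 gives 22 > 0. Violating.
Others bid (3, 3, 28): truth gives 0; bid 28 gives 6 > 0. Violating.
Others bid (3, 3, 34): truth gives 0; no alternative beats it.
Others bid (3, 4, 34): truth gives 0; no alternative beats it.
(Checking all 125 profiles: 48 have a profitable deviation, 77 do not.)

48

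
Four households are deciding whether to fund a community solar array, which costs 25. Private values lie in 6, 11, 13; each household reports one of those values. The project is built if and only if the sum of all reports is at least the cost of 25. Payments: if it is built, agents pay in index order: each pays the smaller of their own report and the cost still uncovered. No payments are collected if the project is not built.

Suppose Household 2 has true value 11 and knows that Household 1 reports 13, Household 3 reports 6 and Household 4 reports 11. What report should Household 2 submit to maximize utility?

Report 6: project built, pays 6, utility 11 - 6 = 5.
Report 11: project built, pays 11, utility 11 - 11 = 0.
Report 13: project built, pays 12, utility 11 - 12 = -1.
The best choice is 6 with utility 5.

6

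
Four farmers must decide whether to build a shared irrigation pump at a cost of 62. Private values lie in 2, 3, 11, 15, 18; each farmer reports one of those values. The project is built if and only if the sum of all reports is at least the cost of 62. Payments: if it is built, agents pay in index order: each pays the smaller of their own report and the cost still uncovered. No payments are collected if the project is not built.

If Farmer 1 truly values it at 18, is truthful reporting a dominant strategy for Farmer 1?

No

Consider the case where Farmer 2 reports 11, Farmer 3 reports 18 and Farmer 4 reports 18.
Truthful report 18: project built, pays 18, utility 18 - 18 = 0.
Report 15 instead: project built, pays 15, utility 18 - 15 = 3.
Since 3 > 0, reporting 15 is strictly better here, so truthful reporting is not dominant.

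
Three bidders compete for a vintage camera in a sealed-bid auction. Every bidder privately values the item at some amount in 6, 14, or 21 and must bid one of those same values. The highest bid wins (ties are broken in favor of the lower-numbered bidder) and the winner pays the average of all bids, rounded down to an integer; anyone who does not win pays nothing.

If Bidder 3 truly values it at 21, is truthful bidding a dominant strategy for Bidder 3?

No

Consider the case where Bidder 1 bids 6 and Bidder 2 bids 6.
Truthful bid 21: wins, pays 11, utility 21 - 11 = 10.
Bid 14 instead: wins, pays 8, utility 21 - 8 = 13.
Since 13 > 10, bidding 14 is strictly better here, so truthful bidding is not dominant.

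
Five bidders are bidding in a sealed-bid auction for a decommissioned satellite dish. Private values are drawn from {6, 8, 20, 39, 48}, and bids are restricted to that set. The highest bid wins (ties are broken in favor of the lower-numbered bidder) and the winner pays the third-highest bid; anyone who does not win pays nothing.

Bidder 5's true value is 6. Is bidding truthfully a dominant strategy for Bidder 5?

Yes

Check each profile of the others' bids and compare truth against every alternative bid.
Others bid (6, 6, 6, 6): truth gives 0, best alternative gives 0.
Others bid (6, 6, 6, 8): truth gives 0, best alternative gives 0.
Others bid (6, 6, 6, 20): truth gives 0, best alternative gives 0.
Others bid (6, 6, 6, 39): truth gives 0, best alternative gives 0.
Others bid (6, 6, 6, 48): truth gives 0, best alternative gives 0.
Others bid (6, 6, 8, 6): truth gives 0, best alternative gives 0.
(Remaining 619 profiles checked similarly; truth is weakly best in each.)
In every case the truthful bid is at least as good as any alternative, so it is a dominant strategy.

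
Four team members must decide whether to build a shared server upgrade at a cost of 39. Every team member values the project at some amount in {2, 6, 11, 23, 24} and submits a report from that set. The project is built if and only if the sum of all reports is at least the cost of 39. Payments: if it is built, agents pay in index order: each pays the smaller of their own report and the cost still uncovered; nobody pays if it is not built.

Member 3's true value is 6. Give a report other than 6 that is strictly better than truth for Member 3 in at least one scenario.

Suppose Member 1 reports 2, Member 2 reports 11 and Member 4 reports 24.
Report 6: project built, pays 6, utility 6 - 6 = 0.
Report 2: project built, pays 2, utility 6 - 2 = 4.
So reporting 2 beats truth here (4 > 0).

2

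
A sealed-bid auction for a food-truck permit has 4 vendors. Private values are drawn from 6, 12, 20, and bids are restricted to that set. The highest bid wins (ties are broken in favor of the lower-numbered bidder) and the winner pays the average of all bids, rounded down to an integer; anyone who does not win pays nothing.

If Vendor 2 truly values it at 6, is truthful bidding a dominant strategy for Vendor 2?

Yes

Check each profile of the others' bids and compare truth against every alternative bid.
Others bid (6, 12, 12): truth gives 0, best alternative gives -4.
Others bid (6, 6, 12): truth gives 0, best alternative gives -3.
Others bid (6, 12, 6): truth gives 0, best alternative gives -3.
Others bid (6, 6, 6): truth gives 0, best alternative gives -1.
Others bid (6, 6, 20): truth gives 0, best alternative gives 0.
Others bid (6, 12, 20): truth gives 0, best alternative gives 0.
(Remaining 21 profiles checked similarly; truth is weakly best in each.)
In every case the truthful bid is at least as good as any alternative, so it is a dominant strategy.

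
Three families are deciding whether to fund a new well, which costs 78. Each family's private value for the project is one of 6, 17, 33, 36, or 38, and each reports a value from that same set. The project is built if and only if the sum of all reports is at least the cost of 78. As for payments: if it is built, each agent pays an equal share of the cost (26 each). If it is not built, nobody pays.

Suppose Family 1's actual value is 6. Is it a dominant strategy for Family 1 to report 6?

Yes

Check each profile of the others' reports and compare truth against every alternative report.
Others report (33, 33): truth gives 0, best alternative gives -20.
Others report (33, 36): truth gives 0, best alternative gives -20.
Others report (33, 38): truth gives 0, best alternative gives -20.
Others report (36, 33): truth gives 0, best alternative gives -20.
Others report (38, 33): truth gives 0, best alternative gives -20.
Others report (36, 36): truth gives -20, best alternative gives -20.
(Remaining 19 profiles checked similarly; truth is weakly best in each.)
In every case the truthful report is at least as good as any alternative, so it is a dominant strategy.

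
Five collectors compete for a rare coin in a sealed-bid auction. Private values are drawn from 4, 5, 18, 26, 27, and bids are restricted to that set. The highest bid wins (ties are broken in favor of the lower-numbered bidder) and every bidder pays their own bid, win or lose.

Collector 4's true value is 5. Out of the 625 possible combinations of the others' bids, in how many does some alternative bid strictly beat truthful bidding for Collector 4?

Others bid (4, 4, 4, 18): truth gives -5; bid 4 gives -4 > -5. Violating.
Others bid (4, 4, 4, 26): truth gives -5; bid 4 gives -4 > -5. Violating.
Others bid (4, 4, 4, 27): truth gives -5; bid 4 gives -4 > -5. Violating.
Others bid (4, 4, 5, 4): truth gives -5; bid 4 gives -4 > -5. Violating.
Others bid (4, 4, 4, 4): truth gives 0; no alternative beats it.
Others bid (4, 4, 4, 5): truth gives 0; no alternative beats it.
(Checking all 625 profiles: 623 have a profitable deviation, 2 do not.)

623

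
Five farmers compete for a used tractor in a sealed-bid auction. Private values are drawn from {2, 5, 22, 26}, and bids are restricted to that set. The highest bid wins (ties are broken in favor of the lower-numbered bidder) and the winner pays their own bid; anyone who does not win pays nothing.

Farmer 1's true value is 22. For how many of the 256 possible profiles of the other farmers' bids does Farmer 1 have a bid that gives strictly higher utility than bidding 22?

Others bid (2, 2, 2, 2): truth gives 0; bid 2 gives 20 > 0. Violating.
Others bid (2, 2, 2, 5): truth gives 0; bid 5 gives 17 > 0. Violating.
Others bid (2, 2, 5, 2): truth gives 0; bid 5 gives 17 > 0. Violating.
Others bid (2, 2, 5, 5): truth gives 0; bid 5 gives 17 > 0. Violating.
Others bid (2, 2, 2, 22): truth gives 0; no alternative beats it.
Others bid (2, 2, 2, 26): truth gives 0; no alternative beats it.
(Checking all 256 profiles: 16 have a profitable deviation, 240 do not.)

16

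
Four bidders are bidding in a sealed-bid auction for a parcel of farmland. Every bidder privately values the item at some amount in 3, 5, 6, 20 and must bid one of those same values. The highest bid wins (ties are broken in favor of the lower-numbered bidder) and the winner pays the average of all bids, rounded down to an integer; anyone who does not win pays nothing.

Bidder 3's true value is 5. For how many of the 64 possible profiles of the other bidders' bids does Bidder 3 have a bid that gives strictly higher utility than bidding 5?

6

Others bid (3, 3, 6): truth gives 0; bid 6 gives 1 > 0. Violating.
Others bid (3, 5, 3): truth gives 0; bid 6 gives 1 > 0. Violating.
Others bid (3, 5, 5): truth gives 0; bid 6 gives 1 > 0. Violating.
Others bid (5, 3, 3): truth gives 0; bid 6 gives 1 > 0. Violating.
Others bid (3, 3, 3): truth gives 2; no alternative beats it.
Others bid (3, 3, 5): truth gives 1; no alternative beats it.
(Checking all 64 profiles: 6 have a profitable deviation, 58 do not.)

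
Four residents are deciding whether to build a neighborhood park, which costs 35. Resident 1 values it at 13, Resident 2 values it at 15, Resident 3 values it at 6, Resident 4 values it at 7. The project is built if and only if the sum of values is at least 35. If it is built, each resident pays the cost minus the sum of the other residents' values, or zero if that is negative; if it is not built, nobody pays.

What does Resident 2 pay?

9

Total value 41 ≥ cost 35, so the project is built.
The other residents' values sum to 26.
Cost minus that sum is 35 - 26 = 9.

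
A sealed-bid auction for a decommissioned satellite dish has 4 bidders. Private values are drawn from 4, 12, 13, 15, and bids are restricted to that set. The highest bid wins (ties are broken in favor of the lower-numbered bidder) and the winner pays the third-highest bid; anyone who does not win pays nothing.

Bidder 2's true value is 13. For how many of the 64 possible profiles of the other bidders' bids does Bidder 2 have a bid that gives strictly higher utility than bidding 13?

12

Others bid (4, 4, 15): truth gives 0; bid 15 gives 9 > 0. Violating.
Others bid (4, 12, 15): truth gives 0; bid 15 gives 1 > 0. Violating.
Others bid (4, 15, 4): truth gives 0; bid 15 gives 9 > 0. Violating.
Others bid (4, 15, 12): truth gives 0; bid 15 gives 1 > 0. Violating.
Others bid (4, 4, 4): truth gives 9; no alternative beats it.
Others bid (4, 4, 12): truth gives 9; no alternative beats it.
(Checking all 64 profiles: 12 have a profitable deviation, 52 do not.)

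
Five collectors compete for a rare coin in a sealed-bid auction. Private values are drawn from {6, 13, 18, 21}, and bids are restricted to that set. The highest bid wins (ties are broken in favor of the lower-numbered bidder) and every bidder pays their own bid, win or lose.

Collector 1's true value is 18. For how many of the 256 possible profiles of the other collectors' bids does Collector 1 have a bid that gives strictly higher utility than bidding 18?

191

Others bid (6, 6, 6, 6): truth gives 0; bid 6 gives 12 > 0. Violating.
Others bid (6, 6, 6, 13): truth gives 0; bid 13 gives 5 > 0. Violating.
Others bid (6, 6, 6, 21): truth gives -18; bid 21 gives -3 > -18. Violating.
Others bid (6, 6, 13, 6): truth gives 0; bid 13 gives 5 > 0. Violating.
Others bid (6, 6, 6, 18): truth gives 0; no alternative beats it.
Others bid (6, 6, 13, 18): truth gives 0; no alternative beats it.
(Checking all 256 profiles: 191 have a profitable deviation, 65 do not.)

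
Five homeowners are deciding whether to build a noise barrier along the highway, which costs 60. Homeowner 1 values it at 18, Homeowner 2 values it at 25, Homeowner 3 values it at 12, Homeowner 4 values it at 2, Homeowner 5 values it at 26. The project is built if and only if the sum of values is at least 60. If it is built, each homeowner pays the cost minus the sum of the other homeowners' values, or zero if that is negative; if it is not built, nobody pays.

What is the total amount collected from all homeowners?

Total value 83 ≥ cost 60, so it is built.
Homeowner 1: others sum to 65; max(0, 60 - 65) = 0.
Homeowner 2: others sum to 58; max(0, 60 - 58) = 2.
Homeowner 3: others sum to 71; max(0, 60 - 71) = 0.
Homeowner 4: others sum to 81; max(0, 60 - 81) = 0.
Homeowner 5: others sum to 57; max(0, 60 - 57) = 3.
Total collected = 0 + 2 + 0 + 0 + 3 = 5.

5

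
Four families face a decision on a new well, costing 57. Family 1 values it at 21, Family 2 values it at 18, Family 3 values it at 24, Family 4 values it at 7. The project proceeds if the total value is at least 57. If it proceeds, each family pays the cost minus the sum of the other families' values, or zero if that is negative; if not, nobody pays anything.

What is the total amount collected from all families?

Total value 70 ≥ cost 57, so it is built.
Family 1: others sum to 49; max(0, 57 - 49) = 8.
Family 2: others sum to 52; max(0, 57 - 52) = 5.
Family 3: others sum to 46; max(0, 57 - 46) = 11.
Family 4: others sum to 63; max(0, 57 - 63) = 0.
Total collected = 8 + 5 + 11 + 0 = 24.

24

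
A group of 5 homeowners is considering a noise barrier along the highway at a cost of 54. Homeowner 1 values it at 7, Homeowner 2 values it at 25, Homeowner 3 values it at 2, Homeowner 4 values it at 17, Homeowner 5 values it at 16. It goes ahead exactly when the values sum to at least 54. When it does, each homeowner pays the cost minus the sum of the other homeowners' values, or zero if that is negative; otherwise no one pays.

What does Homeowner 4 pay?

Total value 67 ≥ cost 54, so the project is built.
The other homeowners' values sum to 50.
Cost minus that sum is 54 - 50 = 4.

4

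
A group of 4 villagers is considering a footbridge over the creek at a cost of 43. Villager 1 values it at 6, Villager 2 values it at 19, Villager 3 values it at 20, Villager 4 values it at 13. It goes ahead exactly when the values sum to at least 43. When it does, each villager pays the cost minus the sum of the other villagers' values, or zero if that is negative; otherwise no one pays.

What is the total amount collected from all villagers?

9

Total value 58 ≥ cost 43, so it is built.
Villager 1: others sum to 52; max(0, 43 - 52) = 0.
Villager 2: others sum to 39; max(0, 43 - 39) = 4.
Villager 3: others sum to 38; max(0, 43 - 38) = 5.
Villager 4: others sum to 45; max(0, 43 - 45) = 0.
Total collected = 0 + 4 + 5 + 0 = 9.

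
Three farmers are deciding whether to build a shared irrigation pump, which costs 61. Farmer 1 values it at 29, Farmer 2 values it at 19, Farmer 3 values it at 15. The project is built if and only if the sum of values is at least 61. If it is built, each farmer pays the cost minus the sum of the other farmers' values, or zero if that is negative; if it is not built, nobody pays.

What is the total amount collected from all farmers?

57

Total value 63 ≥ cost 61, so it is built.
Farmer 1: others sum to 34; max(0, 61 - 34) = 27.
Farmer 2: others sum to 44; max(0, 61 - 44) = 17.
Farmer 3: others sum to 48; max(0, 61 - 48) = 13.
Total collected = 27 + 17 + 13 = 57.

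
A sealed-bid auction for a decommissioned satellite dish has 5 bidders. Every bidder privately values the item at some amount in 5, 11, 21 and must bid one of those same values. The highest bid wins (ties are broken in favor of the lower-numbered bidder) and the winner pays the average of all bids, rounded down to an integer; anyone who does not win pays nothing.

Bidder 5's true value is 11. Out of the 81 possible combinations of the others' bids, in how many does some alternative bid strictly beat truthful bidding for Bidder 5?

10

Others bid (5, 5, 5, 11): truth gives 0; bid 21 gives 2 > 0. Violating.
Others bid (5, 5, 11, 5): truth gives 0; bid 21 gives 2 > 0. Violating.
Others bid (5, 5, 11, 11): truth gives 0; bid 21 gives 1 > 0. Violating.
Others bid (5, 11, 5, 5): truth gives 0; bid 21 gives 2 > 0. Violating.
Others bid (5, 5, 5, 5): truth gives 5; no alternative beats it.
Others bid (5, 5, 5, 21): truth gives 0; no alternative beats it.
(Checking all 81 profiles: 10 have a profitable deviation, 71 do not.)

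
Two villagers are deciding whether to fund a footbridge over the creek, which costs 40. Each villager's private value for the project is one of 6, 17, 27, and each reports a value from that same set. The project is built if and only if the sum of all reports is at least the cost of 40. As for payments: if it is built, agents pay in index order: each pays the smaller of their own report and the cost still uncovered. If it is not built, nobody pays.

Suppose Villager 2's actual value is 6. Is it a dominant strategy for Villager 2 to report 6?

Check each profile of the others' reports and compare truth against every alternative report.
Others report (27): truth gives 0, best alternative gives -7.
Others report (6): truth gives 0, best alternative gives 0.
Others report (17): truth gives 0, best alternative gives 0.
In every case the truthful report is at least as good as any alternative, so it is a dominant strategy.

Yes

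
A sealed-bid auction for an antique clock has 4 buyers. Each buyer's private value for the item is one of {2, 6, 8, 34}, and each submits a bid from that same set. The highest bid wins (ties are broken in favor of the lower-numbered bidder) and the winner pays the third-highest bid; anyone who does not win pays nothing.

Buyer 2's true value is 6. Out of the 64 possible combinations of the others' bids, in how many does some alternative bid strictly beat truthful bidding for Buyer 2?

Others bid (2, 2, 8): truth gives 0; bid 8 gives 4 > 0. Violating.
Others bid (2, 2, 34): truth gives 0; bid 34 gives 4 > 0. Violating.
Others bid (2, 8, 2): truth gives 0; bid 8 gives 4 > 0. Violating.
Others bid (2, 34, 2): truth gives 0; bid 34 gives 4 > 0. Violating.
Others bid (2, 2, 2): truth gives 4; no alternative beats it.
Others bid (2, 2, 6): truth gives 4; no alternative beats it.
(Checking all 64 profiles: 6 have a profitable deviation, 58 do not.)

6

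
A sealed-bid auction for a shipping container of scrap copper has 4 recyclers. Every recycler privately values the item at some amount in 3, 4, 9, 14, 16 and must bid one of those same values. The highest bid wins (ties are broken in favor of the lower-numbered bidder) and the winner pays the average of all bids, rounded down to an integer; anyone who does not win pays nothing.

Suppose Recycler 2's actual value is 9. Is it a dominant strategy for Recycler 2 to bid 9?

Consider the case where Recycler 1 bids 3, Recycler 3 bids 3 and Recycler 4 bids 3.
Truthful bid 9: wins, pays 4, utility 9 - 4 = 5.
Bid 4 instead: wins, pays 3, utility 9 - 3 = 6.
Since 6 > 5, bidding 4 is strictly better here, so truthful bidding is not dominant.

No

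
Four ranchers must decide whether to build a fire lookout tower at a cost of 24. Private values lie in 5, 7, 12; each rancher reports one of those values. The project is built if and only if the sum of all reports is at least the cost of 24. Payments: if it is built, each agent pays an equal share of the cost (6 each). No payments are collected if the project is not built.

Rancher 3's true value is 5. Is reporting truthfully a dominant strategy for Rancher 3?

Check each profile of the others' reports and compare truth against every alternative report.
Others report (5, 5, 7): truth gives 0, best alternative gives -1.
Others report (5, 7, 5): truth gives 0, best alternative gives -1.
Others report (7, 5, 5): truth gives 0, best alternative gives -1.
Others report (5, 5, 12): truth gives -1, best alternative gives -1.
Others report (5, 7, 7): truth gives -1, best alternative gives -1.
Others report (5, 7, 12): truth gives -1, best alternative gives -1.
(Remaining 21 profiles checked similarly; truth is weakly best in each.)
In every case the truthful report is at least as good as any alternative, so it is a dominant strategy.

Yes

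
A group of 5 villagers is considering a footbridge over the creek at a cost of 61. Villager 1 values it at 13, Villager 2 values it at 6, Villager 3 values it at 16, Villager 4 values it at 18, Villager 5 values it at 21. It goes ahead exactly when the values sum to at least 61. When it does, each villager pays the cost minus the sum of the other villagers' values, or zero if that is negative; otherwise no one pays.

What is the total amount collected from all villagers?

Total value 74 ≥ cost 61, so it is built.
Villager 1: others sum to 61; max(0, 61 - 61) = 0.
Villager 2: others sum to 68; max(0, 61 - 68) = 0.
Villager 3: others sum to 58; max(0, 61 - 58) = 3.
Villager 4: others sum to 56; max(0, 61 - 56) = 5.
Villager 5: others sum to 53; max(0, 61 - 53) = 8.
Total collected = 0 + 0 + 3 + 5 + 8 = 16.

16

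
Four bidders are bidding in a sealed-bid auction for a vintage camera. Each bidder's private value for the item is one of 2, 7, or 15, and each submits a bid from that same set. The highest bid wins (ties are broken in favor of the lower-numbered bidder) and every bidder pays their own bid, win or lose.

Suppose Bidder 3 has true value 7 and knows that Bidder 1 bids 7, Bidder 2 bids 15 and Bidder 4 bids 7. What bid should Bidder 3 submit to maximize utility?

2

Bid 2: loses but pays 2, utility -2.
Bid 7: loses but pays 7, utility -7.
Bid 15: loses but pays 15, utility -15.
The best choice is 2 with utility -2.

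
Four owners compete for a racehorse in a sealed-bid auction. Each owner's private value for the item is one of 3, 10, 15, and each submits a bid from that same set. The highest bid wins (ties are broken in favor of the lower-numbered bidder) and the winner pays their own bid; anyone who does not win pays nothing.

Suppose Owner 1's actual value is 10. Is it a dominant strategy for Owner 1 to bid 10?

Consider the case where Owner 2 bids 3, Owner 3 bids 3 and Owner 4 bids 3.
Truthful bid 10: wins, pays 10, utility 10 - 10 = 0.
Bid 3 instead: wins, pays 3, utility 10 - 3 = 7.
Since 7 > 0, bidding 3 is strictly better here, so truthful bidding is not dominant.

No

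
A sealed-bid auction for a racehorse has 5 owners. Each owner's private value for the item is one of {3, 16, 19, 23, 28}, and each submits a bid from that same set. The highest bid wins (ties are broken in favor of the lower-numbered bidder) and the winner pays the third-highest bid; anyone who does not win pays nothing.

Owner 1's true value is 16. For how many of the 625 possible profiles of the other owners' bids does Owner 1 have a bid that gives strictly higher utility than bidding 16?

Others bid (3, 3, 3, 19): truth gives 0; bid 19 gives 13 > 0. Violating.
Others bid (3, 3, 3, 23): truth gives 0; bid 23 gives 13 > 0. Violating.
Others bid (3, 3, 3, 28): truth gives 0; bid 28 gives 13 > 0. Violating.
Others bid (3, 3, 19, 3): truth gives 0; bid 19 gives 13 > 0. Violating.
Others bid (3, 3, 3, 3): truth gives 13; no alternative beats it.
Others bid (3, 3, 3, 16): truth gives 13; no alternative beats it.
(Checking all 625 profiles: 12 have a profitable deviation, 613 do not.)

12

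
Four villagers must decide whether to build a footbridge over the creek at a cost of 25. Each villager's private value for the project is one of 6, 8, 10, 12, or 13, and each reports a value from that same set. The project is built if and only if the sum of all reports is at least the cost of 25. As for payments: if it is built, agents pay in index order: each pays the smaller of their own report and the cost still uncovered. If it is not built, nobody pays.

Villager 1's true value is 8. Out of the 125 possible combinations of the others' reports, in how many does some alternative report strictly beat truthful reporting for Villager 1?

Others report (6, 6, 8): truth gives 0; report 6 gives 2 > 0. Violating.
Others report (6, 6, 10): truth gives 0; report 6 gives 2 > 0. Violating.
Others report (6, 6, 12): truth gives 0; report 6 gives 2 > 0. Violating.
Others report (6, 6, 13): truth gives 0; report 6 gives 2 > 0. Violating.
Others report (6, 6, 6): truth gives 0; no alternative beats it.
(Checking all 125 profiles: 124 have a profitable deviation, 1 does not.)

124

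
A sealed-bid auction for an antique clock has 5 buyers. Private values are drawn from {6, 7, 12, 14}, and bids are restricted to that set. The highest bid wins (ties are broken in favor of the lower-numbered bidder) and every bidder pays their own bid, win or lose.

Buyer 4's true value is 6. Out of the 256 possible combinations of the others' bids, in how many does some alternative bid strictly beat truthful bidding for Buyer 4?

Others bid (6, 6, 6, 6): truth gives -6; bid 7 gives -1 > -6. Violating.
Others bid (6, 6, 6, 7): truth gives -6; bid 7 gives -1 > -6. Violating.
Others bid (6, 6, 6, 12): truth gives -6; no alternative beats it.
Others bid (6, 6, 6, 14): truth gives -6; no alternative beats it.
(Checking all 256 profiles: 2 have a profitable deviation, 254 do not.)

2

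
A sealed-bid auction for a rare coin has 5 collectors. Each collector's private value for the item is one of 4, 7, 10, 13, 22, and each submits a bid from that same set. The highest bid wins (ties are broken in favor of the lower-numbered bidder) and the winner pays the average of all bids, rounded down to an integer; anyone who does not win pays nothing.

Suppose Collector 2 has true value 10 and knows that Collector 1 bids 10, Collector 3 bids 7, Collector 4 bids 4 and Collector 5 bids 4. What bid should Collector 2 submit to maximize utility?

Bid 4: loses, pays 0, utility 0.
Bid 7: loses, pays 0, utility 0.
Bid 10: loses, pays 0, utility 0.
Bid 13: wins, pays 7, utility 10 - 7 = 3.
Bid 22: wins, pays 9, utility 10 - 9 = 1.
The best choice is 13 with utility 3.

13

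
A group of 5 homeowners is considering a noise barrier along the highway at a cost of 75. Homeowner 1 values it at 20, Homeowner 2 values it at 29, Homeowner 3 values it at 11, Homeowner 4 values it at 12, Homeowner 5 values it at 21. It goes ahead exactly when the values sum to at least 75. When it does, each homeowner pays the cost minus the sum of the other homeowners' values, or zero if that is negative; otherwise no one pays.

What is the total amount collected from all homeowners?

Total value 93 ≥ cost 75, so it is built.
Homeowner 1: others sum to 73; max(0, 75 - 73) = 2.
Homeowner 2: others sum to 64; max(0, 75 - 64) = 11.
Homeowner 3: others sum to 82; max(0, 75 - 82) = 0.
Homeowner 4: others sum to 81; max(0, 75 - 81) = 0.
Homeowner 5: others sum to 72; max(0, 75 - 72) = 3.
Total collected = 2 + 11 + 0 + 0 + 3 = 16.

16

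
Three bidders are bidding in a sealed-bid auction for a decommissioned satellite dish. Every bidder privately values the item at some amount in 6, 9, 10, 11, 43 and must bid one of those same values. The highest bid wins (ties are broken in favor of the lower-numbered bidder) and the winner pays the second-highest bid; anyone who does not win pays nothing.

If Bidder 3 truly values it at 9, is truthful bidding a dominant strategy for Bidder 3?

Check each profile of the others' bids and compare truth against every alternative bid.
Others bid (6, 6): truth gives 3, best alternative gives 3.
Others bid (6, 9): truth gives 0, best alternative gives 0.
Others bid (6, 10): truth gives 0, best alternative gives 0.
Others bid (6, 11): truth gives 0, best alternative gives 0.
Others bid (6, 43): truth gives 0, best alternative gives 0.
Others bid (9, 6): truth gives 0, best alternative gives 0.
(Remaining 19 profiles checked similarly; truth is weakly best in each.)
In every case the truthful bid is at least as good as any alternative, so it is a dominant strategy.

Yes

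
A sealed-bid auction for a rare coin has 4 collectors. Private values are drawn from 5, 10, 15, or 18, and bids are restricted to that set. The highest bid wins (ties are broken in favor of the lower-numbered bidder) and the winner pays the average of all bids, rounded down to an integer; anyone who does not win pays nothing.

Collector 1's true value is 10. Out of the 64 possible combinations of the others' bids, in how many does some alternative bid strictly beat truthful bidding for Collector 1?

Others bid (5, 5, 5): truth gives 4; bid 5 gives 5 > 4. Violating.
Others bid (5, 5, 10): truth gives 3; no alternative beats it.
Others bid (5, 5, 15): truth gives 0; no alternative beats it.
(Checking all 64 profiles: 1 has a profitable deviation, 63 do not.)

1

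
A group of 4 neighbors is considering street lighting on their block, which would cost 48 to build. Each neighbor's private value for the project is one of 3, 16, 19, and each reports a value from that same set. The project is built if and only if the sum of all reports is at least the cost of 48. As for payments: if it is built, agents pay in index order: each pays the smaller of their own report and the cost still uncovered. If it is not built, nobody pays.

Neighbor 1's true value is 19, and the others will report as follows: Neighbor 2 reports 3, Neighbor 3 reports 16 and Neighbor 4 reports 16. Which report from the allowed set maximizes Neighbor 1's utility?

Report 3: project not built, utility 0.
Report 16: project built, pays 16, utility 19 - 16 = 3.
Report 19: project built, pays 19, utility 19 - 19 = 0.
The best choice is 16 with utility 3.

16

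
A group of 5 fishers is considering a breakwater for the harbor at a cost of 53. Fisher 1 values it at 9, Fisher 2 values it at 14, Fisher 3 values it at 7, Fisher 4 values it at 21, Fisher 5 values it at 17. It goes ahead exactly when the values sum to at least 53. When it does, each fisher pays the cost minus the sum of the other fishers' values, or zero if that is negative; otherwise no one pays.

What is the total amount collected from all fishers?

Total value 68 ≥ cost 53, so it is built.
Fisher 1: others sum to 59; max(0, 53 - 59) = 0.
Fisher 2: others sum to 54; max(0, 53 - 54) = 0.
Fisher 3: others sum to 61; max(0, 53 - 61) = 0.
Fisher 4: others sum to 47; max(0, 53 - 47) = 6.
Fisher 5: others sum to 51; max(0, 53 - 51) = 2.
Total collected = 0 + 0 + 0 + 6 + 2 = 8.

8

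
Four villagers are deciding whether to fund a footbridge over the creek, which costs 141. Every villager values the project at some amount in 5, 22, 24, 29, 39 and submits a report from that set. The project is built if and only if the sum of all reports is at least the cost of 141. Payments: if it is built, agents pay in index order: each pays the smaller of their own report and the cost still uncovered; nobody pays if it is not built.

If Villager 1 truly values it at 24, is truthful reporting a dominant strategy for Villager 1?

Check each profile of the others' reports and compare truth against every alternative report.
Others report (5, 5, 5): truth gives 0, best alternative gives 0.
Others report (5, 5, 22): truth gives 0, best alternative gives 0.
Others report (5, 5, 24): truth gives 0, best alternative gives 0.
Others report (5, 5, 29): truth gives 0, best alternative gives 0.
Others report (5, 5, 39): truth gives 0, best alternative gives 0.
Others report (5, 22, 5): truth gives 0, best alternative gives 0.
(Remaining 119 profiles checked similarly; truth is weakly best in each.)
In every case the truthful report is at least as good as any alternative, so it is a dominant strategy.

Yes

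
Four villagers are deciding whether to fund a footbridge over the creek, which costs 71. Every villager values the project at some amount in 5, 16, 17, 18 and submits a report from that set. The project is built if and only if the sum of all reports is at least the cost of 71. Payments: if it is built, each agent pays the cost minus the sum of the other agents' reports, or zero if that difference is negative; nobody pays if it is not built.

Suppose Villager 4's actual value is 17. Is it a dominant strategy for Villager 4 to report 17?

Yes

Check each profile of the others' reports and compare truth against every alternative report.
Others report (5, 5, 5): truth gives 0, best alternative gives 0.
Others report (5, 5, 16): truth gives 0, best alternative gives 0.
Others report (5, 5, 17): truth gives 0, best alternative gives 0.
Others report (5, 5, 18): truth gives 0, best alternative gives 0.
Others report (5, 16, 5): truth gives 0, best alternative gives 0.
Others report (5, 16, 16): truth gives 0, best alternative gives 0.
(Remaining 58 profiles checked similarly; truth is weakly best in each.)
In every case the truthful report is at least as good as any alternative, so it is a dominant strategy.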